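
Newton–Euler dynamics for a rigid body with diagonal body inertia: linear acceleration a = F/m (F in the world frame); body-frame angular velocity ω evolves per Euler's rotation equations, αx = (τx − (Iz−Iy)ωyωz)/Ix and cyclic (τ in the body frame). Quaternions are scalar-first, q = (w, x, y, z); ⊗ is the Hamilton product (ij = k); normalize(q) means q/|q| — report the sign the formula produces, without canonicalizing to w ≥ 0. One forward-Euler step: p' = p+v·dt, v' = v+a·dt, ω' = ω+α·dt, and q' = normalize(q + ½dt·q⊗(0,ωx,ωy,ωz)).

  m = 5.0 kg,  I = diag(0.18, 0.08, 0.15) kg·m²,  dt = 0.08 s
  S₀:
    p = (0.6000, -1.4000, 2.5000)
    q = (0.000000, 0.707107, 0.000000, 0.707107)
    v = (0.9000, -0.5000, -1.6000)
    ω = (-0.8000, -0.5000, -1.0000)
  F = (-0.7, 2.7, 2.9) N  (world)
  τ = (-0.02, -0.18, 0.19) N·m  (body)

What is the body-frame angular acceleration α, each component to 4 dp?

α = (-0.3056, -2.5500, 1.5333)

ω×(Iω) gyroscopic = (0.0350, 0.0240, -0.0400)
α = I⁻¹(τ − ω×Iω) = (-0.3056, -2.5500, 1.5333)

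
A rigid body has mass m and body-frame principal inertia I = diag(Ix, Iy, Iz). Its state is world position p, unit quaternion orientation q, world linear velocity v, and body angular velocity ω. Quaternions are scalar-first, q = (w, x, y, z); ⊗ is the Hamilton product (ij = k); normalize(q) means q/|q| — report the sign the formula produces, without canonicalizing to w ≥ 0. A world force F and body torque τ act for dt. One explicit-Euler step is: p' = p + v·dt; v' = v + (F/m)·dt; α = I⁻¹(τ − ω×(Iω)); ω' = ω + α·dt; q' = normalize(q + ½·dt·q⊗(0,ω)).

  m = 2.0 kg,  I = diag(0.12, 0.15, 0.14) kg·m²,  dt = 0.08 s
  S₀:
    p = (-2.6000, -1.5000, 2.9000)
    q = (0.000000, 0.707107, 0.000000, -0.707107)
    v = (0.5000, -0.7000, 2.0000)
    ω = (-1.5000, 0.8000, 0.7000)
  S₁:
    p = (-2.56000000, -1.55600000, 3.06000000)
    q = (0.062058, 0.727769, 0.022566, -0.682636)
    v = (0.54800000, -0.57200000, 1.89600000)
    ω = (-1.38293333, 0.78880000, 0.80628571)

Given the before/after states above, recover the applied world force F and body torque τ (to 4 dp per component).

F = (1.2000, 3.2000, -2.6000)
τ = (0.1700, 0.0000, 0.1500)

velocity change Δv = (0.04800000, 0.12800000, -0.10400000)
m·(v₁−v₀)/dt = (1.2000, 3.2000, -2.6000)
ω₁ − ω₀ = (0.11706667, -0.01120000, 0.10628571)
gyro term ω₀×Iω₀ = (-0.0056, 0.0210, -0.0360)
applied torque τ = (0.1700, 0.0000, 0.1500)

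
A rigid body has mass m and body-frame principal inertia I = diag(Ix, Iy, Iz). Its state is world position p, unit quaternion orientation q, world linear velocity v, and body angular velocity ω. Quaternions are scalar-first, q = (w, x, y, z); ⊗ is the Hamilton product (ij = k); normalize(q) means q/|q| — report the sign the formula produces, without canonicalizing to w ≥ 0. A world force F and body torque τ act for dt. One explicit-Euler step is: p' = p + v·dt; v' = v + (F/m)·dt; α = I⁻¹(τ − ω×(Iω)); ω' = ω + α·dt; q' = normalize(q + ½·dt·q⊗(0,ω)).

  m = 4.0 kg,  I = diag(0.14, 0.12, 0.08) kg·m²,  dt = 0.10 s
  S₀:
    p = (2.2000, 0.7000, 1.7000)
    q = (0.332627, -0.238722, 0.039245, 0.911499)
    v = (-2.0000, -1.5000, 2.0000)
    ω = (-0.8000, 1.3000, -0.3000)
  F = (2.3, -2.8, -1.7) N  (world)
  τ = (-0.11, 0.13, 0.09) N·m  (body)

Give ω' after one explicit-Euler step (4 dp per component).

ω' = (-0.8897, 1.3963, -0.2135)

precession coupling ω×(Iω) = (0.0156, 0.0144, 0.0208)
α = I⁻¹(τ − ω×Iω) = (-0.8971, 0.9633, 0.8650)
ω' = ω + α·dt = (-0.8897, 1.3963, -0.2135)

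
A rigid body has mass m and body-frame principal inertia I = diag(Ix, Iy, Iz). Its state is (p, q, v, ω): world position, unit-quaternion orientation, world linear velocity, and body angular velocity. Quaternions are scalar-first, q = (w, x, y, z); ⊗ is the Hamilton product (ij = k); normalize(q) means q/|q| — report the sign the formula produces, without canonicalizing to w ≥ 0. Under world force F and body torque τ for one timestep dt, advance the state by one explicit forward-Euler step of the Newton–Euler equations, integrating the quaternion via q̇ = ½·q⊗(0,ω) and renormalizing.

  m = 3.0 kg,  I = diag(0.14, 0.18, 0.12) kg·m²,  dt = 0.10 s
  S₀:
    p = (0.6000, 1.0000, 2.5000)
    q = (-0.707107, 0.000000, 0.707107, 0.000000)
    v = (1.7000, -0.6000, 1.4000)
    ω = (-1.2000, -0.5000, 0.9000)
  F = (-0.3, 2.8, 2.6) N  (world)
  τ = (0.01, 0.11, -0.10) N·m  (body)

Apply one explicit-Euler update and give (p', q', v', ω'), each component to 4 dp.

α = I⁻¹(τ − ω×Iω) = (-0.1214, 0.7311, -1.0333)
ω' = ω + α·dt = (-1.2121, -0.4269, 0.7967)
Hamilton product q⊗(0,ω) = (0.3535535, 1.4849247, 0.3535535, 0.2121321)
q' = normalize(q + ½dt·q⊗(0,ω)) = (-0.6873, 0.0740, 0.7225, 0.0106)
linear accel F/m = (-0.1000, 0.9333, 0.8667)
p' = p + v·dt = (0.7700, 0.9400, 2.6400)
v + (F/m)dt = (1.6900, -0.5067, 1.4867)

p' = (0.7700, 0.9400, 2.6400)
q' = (-0.6873, 0.0740, 0.7225, 0.0106)
v' = (1.6900, -0.5067, 1.4867)
ω' = (-1.2121, -0.4269, 0.7967)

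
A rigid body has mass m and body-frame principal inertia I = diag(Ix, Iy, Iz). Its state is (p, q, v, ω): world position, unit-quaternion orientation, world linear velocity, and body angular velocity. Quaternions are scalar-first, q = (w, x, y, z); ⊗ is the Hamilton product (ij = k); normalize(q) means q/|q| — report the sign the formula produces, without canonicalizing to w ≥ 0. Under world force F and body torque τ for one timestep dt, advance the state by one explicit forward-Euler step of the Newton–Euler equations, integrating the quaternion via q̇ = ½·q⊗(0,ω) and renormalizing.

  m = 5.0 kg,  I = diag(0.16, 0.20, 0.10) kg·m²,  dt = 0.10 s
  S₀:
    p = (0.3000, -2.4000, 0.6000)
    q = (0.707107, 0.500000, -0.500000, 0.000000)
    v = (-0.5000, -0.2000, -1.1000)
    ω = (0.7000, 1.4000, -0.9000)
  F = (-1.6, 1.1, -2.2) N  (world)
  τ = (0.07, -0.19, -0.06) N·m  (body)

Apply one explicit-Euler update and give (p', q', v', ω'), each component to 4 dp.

p' = (0.2500, -2.4200, 0.4900)
q' = (0.7217, 0.5450, -0.4263, 0.0206)
v' = (-0.5320, -0.1780, -1.1440)
ω' = (0.6650, 1.3239, -0.9992)

a = F/m = (-0.3200, 0.2200, -0.4400)
p' = p + v·dt = (0.2500, -2.4200, 0.4900)
v + (F/m)dt = (-0.5320, -0.1780, -1.1440)
(τ − ω×Iω)/I = (-0.3500, -0.7610, -0.9920)
new body rate ω' = (0.6650, 1.3239, -0.9992)
q⊗(0,ω) = (0.3500000, 0.9449749, 1.4399498, 0.4136037)
updated quaternion q' = (0.7217, 0.5450, -0.4263, 0.0206)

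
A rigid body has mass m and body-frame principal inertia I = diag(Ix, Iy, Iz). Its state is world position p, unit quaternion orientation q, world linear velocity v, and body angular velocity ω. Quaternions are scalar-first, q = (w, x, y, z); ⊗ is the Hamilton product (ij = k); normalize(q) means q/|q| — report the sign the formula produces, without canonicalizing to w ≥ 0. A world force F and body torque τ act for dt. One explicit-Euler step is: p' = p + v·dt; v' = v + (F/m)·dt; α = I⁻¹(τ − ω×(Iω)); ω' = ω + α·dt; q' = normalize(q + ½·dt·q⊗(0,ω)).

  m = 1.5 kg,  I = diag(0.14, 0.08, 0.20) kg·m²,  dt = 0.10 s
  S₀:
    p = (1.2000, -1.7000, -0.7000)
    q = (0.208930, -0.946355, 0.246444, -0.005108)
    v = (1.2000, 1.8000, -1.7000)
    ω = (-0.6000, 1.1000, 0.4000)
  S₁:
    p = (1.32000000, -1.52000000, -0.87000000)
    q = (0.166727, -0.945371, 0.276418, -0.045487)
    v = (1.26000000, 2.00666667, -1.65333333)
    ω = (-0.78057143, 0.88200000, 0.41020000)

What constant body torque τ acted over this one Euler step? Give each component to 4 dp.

τ = (-0.2000, -0.1600, 0.0600)

rate change Δω = (-0.18057143, -0.21800000, 0.01020000)
τ = I·(Δω/dt) + ω₀×(Iω₀) = (-0.2000, -0.1600, 0.0600)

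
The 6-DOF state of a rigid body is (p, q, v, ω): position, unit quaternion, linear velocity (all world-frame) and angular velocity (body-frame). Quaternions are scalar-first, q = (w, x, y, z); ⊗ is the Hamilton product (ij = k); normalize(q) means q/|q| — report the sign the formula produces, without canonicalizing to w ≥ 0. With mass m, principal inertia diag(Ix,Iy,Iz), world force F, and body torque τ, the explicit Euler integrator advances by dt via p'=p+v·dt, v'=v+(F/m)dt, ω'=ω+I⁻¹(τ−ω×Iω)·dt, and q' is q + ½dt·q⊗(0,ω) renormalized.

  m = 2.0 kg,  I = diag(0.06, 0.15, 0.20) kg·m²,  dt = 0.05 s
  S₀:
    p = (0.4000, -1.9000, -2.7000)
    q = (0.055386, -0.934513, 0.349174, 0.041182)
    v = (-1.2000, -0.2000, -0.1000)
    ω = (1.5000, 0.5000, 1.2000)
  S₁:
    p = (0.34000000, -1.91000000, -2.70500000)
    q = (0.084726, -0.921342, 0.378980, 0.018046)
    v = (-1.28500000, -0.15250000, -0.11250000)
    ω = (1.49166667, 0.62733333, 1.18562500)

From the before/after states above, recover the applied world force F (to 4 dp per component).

F = (-3.4000, 1.9000, -0.5000)

velocity change Δv = (-0.08500000, 0.04750000, -0.01250000)
applied force F = (-3.4000, 1.9000, -0.5000)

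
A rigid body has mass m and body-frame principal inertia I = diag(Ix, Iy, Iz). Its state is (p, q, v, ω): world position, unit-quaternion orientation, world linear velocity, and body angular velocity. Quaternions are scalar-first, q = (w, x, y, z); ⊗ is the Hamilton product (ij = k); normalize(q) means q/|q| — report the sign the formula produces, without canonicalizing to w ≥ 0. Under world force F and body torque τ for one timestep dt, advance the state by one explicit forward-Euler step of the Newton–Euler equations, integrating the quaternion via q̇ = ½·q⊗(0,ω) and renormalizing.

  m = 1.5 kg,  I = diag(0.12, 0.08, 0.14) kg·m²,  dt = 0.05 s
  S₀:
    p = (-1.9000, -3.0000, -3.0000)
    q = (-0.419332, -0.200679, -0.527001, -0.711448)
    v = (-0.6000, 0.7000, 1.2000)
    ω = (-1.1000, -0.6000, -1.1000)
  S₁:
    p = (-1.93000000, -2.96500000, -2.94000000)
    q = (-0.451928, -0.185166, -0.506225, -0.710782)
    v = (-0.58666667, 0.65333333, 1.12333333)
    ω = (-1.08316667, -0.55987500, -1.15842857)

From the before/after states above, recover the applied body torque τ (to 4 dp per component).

τ = (0.0800, 0.0400, -0.1900)

ω₁ − ω₀ = (0.01683333, 0.04012500, -0.05842857)
ω₀×(Iω₀) = (0.0396, -0.0242, -0.0264)
I·α + gyro = (0.0800, 0.0400, -0.1900)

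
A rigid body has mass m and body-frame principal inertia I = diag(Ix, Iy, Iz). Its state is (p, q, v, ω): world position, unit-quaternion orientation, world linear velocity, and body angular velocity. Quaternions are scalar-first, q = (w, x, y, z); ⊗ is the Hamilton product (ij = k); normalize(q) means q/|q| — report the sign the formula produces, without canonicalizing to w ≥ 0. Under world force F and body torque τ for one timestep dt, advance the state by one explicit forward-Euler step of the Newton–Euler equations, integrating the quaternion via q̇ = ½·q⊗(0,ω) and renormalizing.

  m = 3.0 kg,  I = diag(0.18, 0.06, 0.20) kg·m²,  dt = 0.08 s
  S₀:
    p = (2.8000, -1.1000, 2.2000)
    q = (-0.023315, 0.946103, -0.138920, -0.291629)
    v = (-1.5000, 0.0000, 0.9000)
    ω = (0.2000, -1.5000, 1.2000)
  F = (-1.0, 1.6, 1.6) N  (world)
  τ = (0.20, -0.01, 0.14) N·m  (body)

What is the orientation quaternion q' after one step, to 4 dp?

q' = (-0.0251, 0.9190, -0.1847, -0.3474)

q⊗(0,ω) = (-0.0476458, -0.6088105, -1.1586769, -1.4193485)
updated quaternion q' = (-0.0251, 0.9190, -0.1847, -0.3474)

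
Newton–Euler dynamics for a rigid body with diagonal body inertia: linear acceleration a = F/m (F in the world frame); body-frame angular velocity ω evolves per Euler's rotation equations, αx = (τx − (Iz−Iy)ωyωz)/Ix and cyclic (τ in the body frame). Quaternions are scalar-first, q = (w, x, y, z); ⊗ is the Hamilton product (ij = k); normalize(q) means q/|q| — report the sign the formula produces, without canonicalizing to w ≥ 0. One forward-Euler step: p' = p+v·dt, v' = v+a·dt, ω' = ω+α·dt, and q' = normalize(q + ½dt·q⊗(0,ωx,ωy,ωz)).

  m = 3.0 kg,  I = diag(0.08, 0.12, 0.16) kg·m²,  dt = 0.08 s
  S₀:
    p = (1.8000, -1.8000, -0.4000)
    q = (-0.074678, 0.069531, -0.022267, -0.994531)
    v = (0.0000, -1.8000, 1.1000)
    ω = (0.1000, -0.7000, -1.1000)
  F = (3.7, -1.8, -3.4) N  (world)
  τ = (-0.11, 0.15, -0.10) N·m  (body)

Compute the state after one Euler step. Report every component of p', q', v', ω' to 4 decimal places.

p' = (1.8000, -1.9440, -0.3120)
q' = (-0.1192, 0.0423, -0.0211, -0.9917)
v' = (0.0987, -1.8480, 1.0093)
ω' = (-0.0408, -0.6059, -1.1486)

precession coupling ω×(Iω) = (0.0308, 0.0088, -0.0028)
(τ − ω×Iω)/I = (-1.7600, 1.1767, -0.6075)
ω' = ω + α·dt = (-0.0408, -0.6059, -1.1486)
Hamilton product q⊗(0,ω) = (-1.1165241, -0.6791458, 0.0293056, 0.0357008)
q' = normalize(q + ½dt·q⊗(0,ω)) = (-0.1192, 0.0423, -0.0211, -0.9917)
a = (1.2333, -0.6000, -1.1333)
new position p' = (1.8000, -1.9440, -0.3120)
v' = v + a·dt = (0.0987, -1.8480, 1.0093)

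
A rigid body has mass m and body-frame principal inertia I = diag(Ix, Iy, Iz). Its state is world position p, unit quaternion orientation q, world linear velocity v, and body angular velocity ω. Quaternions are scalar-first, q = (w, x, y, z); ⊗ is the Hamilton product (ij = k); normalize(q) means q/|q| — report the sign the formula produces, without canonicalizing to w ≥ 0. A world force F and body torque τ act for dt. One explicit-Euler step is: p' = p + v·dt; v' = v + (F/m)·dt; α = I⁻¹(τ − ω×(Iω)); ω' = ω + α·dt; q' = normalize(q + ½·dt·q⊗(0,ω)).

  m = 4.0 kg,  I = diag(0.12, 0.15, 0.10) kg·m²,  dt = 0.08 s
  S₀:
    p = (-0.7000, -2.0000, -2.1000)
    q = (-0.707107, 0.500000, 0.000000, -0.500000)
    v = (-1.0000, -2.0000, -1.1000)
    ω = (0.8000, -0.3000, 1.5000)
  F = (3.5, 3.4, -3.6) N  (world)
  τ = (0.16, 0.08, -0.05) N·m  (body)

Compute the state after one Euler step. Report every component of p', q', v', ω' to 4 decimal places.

p' = (-0.7800, -2.1600, -2.1880)
q' = (-0.6915, 0.4703, -0.0374, -0.5471)
v' = (-0.9300, -1.9320, -1.1720)
ω' = (0.8917, -0.2701, 1.4658)

p + v·dt = (-0.7800, -2.1600, -2.1880)
v + (F/m)dt = (-0.9300, -1.9320, -1.1720)
precession coupling ω×(Iω) = (0.0225, 0.0240, -0.0072)
angular accel α = (1.1458, 0.3733, -0.4280)
new body rate ω' = (0.8917, -0.2701, 1.4658)
Hamilton product q⊗(0,ω) = (0.3500000, -0.7156856, -0.9378679, -1.2106605)
updated quaternion q' = (-0.6915, 0.4703, -0.0374, -0.5471)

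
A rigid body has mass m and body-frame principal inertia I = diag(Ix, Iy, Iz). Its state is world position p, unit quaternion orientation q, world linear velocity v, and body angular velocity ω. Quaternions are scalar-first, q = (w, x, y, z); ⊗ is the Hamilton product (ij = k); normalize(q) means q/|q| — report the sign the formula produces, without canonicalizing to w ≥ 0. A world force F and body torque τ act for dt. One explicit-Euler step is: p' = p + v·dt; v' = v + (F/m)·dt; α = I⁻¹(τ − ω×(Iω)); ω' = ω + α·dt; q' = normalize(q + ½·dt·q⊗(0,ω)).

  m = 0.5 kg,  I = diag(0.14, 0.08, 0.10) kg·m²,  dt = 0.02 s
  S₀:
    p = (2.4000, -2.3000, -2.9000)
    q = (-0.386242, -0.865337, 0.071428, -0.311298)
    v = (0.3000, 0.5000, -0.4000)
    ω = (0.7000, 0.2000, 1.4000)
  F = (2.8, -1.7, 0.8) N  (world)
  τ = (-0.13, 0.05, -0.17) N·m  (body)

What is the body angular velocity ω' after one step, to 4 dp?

ω' = (0.6806, 0.2027, 1.3677)

ω×(Iω) gyroscopic = (0.0056, 0.0392, -0.0084)
angular accel α = (-0.9686, 0.1350, -1.6160)
new body rate ω' = (0.6806, 0.2027, 1.3677)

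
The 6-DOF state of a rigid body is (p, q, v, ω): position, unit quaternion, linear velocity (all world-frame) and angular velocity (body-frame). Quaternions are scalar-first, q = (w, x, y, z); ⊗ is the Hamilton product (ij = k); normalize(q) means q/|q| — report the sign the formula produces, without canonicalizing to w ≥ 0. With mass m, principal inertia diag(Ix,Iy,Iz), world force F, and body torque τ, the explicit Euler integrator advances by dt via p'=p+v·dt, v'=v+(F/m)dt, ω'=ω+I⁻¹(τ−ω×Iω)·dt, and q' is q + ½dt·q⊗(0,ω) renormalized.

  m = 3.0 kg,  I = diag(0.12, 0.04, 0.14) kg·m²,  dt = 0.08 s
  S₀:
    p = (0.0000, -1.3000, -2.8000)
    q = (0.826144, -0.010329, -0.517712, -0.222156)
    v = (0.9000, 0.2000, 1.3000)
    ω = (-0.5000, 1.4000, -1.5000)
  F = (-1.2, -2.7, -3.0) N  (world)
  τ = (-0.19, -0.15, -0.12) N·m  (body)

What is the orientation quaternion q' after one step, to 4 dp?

2q̇ = q⊗(0,ω) = (0.3863983, 0.6745144, 1.2521861, -1.5125326)
updated quaternion q' = (0.8386, 0.0166, -0.4660, -0.2817)

q' = (0.8386, 0.0166, -0.4660, -0.2817)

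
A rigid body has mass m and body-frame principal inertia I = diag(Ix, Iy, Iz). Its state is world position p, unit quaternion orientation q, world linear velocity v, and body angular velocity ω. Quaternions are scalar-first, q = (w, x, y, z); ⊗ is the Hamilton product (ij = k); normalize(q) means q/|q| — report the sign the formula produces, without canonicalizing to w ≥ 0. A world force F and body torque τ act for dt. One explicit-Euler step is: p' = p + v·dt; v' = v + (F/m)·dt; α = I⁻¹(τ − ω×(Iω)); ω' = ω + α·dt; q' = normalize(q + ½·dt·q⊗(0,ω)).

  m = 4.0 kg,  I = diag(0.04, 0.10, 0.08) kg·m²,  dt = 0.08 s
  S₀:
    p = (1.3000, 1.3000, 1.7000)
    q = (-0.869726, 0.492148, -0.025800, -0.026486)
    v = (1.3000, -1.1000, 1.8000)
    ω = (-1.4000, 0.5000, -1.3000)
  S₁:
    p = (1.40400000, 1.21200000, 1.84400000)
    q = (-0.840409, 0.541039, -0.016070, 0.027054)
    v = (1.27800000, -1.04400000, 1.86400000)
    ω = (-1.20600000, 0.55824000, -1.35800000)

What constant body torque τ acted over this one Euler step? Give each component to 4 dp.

τ = (0.1100, 0.0000, -0.1000)

Δω = ω₁−ω₀ = (0.19400000, 0.05824000, -0.05800000)
precession coupling = (0.0130, -0.0728, -0.0420)
I·α + gyro = (0.1100, 0.0000, -0.1000)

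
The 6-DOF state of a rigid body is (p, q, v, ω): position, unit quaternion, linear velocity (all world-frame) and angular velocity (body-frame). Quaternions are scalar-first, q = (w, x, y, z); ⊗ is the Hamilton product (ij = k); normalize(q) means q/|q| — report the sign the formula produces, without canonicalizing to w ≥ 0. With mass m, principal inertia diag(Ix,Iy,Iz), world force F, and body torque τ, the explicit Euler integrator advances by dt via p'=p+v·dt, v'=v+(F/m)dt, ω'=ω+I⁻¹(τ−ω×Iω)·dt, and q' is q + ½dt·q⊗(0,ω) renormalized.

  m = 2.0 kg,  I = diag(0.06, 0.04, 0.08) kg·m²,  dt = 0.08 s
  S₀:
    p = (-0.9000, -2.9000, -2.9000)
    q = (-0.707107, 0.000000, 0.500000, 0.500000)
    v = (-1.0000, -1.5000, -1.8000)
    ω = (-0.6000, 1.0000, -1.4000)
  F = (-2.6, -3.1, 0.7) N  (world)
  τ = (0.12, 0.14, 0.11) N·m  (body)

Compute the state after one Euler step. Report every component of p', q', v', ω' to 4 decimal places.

new position p' = (-0.9800, -3.0200, -3.0440)
new velocity v' = (-1.1040, -1.6240, -1.7720)
ω×(Iω) gyroscopic = (-0.0560, -0.0168, 0.0120)
(τ − ω×Iω)/I = (2.9333, 3.9200, 1.2250)
ω' = ω + α·dt = (-0.3653, 1.3136, -1.3020)
q⊗(0,ω) = (0.2000000, -0.7757358, -1.0071070, 1.2899498)
updated quaternion q' = (-0.6973, -0.0309, 0.4585, 0.5501)

p' = (-0.9800, -3.0200, -3.0440)
q' = (-0.6973, -0.0309, 0.4585, 0.5501)
v' = (-1.1040, -1.6240, -1.7720)
ω' = (-0.3653, 1.3136, -1.3020)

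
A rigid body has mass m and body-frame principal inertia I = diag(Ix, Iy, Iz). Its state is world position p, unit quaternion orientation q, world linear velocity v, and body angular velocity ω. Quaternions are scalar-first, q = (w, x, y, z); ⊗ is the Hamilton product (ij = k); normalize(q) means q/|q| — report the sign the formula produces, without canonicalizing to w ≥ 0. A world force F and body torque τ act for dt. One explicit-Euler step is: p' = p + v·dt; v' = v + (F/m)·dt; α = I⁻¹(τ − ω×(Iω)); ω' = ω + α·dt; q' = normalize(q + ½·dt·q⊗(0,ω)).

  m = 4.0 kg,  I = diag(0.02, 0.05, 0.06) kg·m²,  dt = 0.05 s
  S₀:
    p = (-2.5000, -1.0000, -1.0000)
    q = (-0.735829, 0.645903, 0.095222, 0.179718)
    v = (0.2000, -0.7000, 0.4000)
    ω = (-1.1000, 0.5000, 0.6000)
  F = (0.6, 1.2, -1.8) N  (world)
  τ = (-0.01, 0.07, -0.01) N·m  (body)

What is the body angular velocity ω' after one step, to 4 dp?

ω×(Iω) gyroscopic = (0.0030, 0.0264, -0.0165)
angular accel α = (-0.6500, 0.8720, 0.1083)
ω' = ω + α·dt = (-1.1325, 0.5436, 0.6054)

ω' = (-1.1325, 0.5436, 0.6054)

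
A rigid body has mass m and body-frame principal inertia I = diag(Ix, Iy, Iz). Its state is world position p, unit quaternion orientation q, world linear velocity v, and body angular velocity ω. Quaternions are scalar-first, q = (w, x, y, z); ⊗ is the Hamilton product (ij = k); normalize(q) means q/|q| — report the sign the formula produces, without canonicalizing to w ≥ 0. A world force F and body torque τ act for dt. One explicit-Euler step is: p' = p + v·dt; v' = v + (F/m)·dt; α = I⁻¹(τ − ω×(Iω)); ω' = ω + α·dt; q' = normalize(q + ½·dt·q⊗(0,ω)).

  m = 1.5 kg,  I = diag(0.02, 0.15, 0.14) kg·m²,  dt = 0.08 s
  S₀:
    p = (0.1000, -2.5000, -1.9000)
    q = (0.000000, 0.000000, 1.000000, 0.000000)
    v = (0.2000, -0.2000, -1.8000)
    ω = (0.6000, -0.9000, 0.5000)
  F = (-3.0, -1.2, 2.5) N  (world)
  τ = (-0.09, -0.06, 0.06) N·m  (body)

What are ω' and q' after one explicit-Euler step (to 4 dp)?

ω' = (0.2220, -0.9128, 0.5744)
q' = (0.0360, 0.0200, 0.9989, -0.0240)

α = I⁻¹(τ − ω×Iω) = (-4.7250, -0.1600, 0.9300)
new body rate ω' = (0.2220, -0.9128, 0.5744)
2q̇ = q⊗(0,ω) = (0.9000000, 0.5000000, 0.0000000, -0.6000000)
updated quaternion q' = (0.0360, 0.0200, 0.9989, -0.0240)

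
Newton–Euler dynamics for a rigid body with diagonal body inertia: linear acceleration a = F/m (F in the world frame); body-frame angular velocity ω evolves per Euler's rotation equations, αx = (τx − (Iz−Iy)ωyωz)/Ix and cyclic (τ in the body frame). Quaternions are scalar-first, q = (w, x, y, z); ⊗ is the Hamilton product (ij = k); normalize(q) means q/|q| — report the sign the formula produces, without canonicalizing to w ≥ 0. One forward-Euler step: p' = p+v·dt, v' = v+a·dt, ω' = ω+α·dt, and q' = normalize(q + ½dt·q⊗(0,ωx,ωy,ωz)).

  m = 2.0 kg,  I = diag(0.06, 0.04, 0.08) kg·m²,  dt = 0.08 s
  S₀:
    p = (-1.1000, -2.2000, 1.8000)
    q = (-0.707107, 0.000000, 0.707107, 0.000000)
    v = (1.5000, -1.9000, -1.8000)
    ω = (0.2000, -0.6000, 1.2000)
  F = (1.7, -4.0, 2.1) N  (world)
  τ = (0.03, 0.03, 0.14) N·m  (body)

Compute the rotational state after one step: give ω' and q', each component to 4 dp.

precession coupling ω×(Iω) = (-0.0288, -0.0048, 0.0024)
(τ − ω×Iω)/I = (0.9800, 0.8700, 1.7200)
ω' = ω + α·dt = (0.2784, -0.5304, 1.3376)
2q̇ = q⊗(0,ω) = (0.4242642, 0.7071070, 0.4242642, -0.9899498)
updated quaternion q' = (-0.6891, 0.0282, 0.7230, -0.0395)

ω' = (0.2784, -0.5304, 1.3376)
q' = (-0.6891, 0.0282, 0.7230, -0.0395)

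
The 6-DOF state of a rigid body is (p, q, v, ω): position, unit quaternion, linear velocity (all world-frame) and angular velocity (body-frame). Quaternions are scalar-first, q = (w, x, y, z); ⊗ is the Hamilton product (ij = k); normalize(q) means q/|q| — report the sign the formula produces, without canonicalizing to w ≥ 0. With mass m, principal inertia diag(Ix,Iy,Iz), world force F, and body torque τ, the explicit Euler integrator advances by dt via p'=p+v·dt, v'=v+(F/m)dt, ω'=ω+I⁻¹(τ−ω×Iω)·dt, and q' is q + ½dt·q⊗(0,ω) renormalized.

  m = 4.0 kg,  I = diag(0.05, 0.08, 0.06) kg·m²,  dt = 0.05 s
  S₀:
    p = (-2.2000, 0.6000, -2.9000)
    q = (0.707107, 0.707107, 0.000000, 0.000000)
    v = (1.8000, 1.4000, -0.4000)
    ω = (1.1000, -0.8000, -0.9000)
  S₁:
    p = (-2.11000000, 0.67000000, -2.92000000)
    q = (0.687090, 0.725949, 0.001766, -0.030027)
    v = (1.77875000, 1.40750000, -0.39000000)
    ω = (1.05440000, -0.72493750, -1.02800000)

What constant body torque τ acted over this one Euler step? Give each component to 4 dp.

τ = (-0.0600, 0.1300, -0.1800)

ω₁ − ω₀ = (-0.04560000, 0.07506250, -0.12800000)
gyro term ω₀×Iω₀ = (-0.0144, 0.0099, -0.0264)
applied torque τ = (-0.0600, 0.1300, -0.1800)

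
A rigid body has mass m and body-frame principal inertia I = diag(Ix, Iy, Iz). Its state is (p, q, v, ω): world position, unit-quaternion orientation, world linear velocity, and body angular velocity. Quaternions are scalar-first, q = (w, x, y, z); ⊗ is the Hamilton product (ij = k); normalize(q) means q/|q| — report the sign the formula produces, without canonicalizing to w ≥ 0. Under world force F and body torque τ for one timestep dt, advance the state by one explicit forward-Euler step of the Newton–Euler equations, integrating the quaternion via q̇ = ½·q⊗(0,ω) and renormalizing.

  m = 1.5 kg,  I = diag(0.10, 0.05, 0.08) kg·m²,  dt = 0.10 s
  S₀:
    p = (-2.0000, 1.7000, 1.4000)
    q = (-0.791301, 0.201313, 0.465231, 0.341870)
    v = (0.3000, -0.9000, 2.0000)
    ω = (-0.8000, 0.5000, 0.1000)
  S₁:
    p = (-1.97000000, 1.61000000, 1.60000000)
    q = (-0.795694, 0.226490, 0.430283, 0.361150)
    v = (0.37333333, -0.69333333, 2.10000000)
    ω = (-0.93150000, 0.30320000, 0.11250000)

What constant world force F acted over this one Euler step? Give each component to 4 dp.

Δv = v₁−v₀ = (0.07333333, 0.20666667, 0.10000000)
applied force F = (1.1000, 3.1000, 1.5000)

F = (1.1000, 3.1000, 1.5000)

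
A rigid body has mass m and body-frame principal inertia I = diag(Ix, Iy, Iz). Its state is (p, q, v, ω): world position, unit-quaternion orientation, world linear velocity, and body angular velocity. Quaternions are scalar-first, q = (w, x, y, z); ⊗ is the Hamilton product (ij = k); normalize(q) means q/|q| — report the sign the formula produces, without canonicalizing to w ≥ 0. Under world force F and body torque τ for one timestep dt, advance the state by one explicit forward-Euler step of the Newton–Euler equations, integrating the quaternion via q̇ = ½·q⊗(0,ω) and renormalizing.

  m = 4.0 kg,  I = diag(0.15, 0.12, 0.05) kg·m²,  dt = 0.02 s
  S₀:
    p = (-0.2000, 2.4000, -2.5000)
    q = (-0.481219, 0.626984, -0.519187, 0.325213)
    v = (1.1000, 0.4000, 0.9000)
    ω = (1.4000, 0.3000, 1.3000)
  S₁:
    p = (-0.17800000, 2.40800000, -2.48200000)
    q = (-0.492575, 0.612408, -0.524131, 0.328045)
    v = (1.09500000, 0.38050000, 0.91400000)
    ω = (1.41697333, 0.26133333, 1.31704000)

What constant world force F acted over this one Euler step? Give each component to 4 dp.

F = (-1.0000, -3.9000, 2.8000)

v₁ − v₀ = (-0.00500000, -0.01950000, 0.01400000)
m·(v₁−v₀)/dt = (-1.0000, -3.9000, 2.8000)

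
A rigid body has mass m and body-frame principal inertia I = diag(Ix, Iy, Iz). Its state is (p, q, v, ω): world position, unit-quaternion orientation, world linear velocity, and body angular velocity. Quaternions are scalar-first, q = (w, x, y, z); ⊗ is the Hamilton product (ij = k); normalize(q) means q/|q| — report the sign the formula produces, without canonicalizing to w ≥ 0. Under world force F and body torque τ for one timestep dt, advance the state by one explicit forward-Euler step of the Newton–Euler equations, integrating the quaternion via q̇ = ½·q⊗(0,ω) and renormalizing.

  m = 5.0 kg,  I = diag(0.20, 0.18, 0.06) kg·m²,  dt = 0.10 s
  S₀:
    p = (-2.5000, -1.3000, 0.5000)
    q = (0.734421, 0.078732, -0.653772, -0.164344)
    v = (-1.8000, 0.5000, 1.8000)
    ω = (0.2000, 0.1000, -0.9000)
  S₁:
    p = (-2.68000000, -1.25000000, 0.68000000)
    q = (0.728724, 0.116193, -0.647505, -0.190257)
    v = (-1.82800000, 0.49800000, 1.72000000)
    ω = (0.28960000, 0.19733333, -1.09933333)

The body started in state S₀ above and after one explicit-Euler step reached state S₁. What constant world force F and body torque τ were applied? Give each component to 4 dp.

v₁ − v₀ = (-0.02800000, -0.00200000, -0.08000000)
F = m·Δv/dt = (-1.4000, -0.1000, -4.0000)
ω₁ − ω₀ = (0.08960000, 0.09733333, -0.19933333)
τ = I·(Δω/dt) + ω₀×(Iω₀) = (0.1900, 0.1500, -0.1200)

F = (-1.4000, -0.1000, -4.0000)
τ = (0.1900, 0.1500, -0.1200)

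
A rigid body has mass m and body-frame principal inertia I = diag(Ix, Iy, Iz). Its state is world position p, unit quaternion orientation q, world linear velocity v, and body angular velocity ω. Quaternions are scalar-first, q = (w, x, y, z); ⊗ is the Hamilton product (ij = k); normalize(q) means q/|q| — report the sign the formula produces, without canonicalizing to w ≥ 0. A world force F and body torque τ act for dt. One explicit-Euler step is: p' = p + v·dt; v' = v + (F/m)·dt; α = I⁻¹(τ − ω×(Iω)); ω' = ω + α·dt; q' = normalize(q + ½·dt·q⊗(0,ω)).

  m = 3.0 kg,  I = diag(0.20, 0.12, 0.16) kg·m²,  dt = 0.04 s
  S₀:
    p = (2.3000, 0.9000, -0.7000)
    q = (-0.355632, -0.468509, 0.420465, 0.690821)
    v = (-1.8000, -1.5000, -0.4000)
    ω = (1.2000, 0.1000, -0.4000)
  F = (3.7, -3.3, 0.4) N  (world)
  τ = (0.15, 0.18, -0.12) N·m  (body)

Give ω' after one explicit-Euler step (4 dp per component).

ω' = (1.2303, 0.1664, -0.4276)

precession coupling ω×(Iω) = (-0.0016, -0.0192, -0.0096)
angular accel α = (0.7580, 1.6600, -0.6900)
new body rate ω' = (1.2303, 0.1664, -0.4276)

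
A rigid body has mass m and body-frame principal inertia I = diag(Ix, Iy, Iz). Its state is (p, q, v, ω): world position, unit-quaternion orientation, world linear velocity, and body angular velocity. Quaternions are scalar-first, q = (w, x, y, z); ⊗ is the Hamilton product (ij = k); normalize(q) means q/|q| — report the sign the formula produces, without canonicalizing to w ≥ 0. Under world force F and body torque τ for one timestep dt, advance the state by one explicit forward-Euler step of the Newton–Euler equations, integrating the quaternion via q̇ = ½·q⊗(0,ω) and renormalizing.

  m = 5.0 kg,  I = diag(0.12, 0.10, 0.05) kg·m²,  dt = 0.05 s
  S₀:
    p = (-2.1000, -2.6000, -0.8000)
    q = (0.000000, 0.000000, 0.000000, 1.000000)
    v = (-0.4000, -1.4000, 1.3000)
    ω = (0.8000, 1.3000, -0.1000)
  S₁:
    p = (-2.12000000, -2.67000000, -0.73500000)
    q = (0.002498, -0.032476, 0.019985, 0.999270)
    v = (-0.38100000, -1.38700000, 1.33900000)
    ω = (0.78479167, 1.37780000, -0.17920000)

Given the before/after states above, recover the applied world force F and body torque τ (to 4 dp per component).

rate change Δω = (-0.01520833, 0.07780000, -0.07920000)
applied torque τ = (-0.0300, 0.1500, -0.1000)
Δv = v₁−v₀ = (0.01900000, 0.01300000, 0.03900000)
applied force F = (1.9000, 1.3000, 3.9000)

F = (1.9000, 1.3000, 3.9000)
τ = (-0.0300, 0.1500, -0.1000)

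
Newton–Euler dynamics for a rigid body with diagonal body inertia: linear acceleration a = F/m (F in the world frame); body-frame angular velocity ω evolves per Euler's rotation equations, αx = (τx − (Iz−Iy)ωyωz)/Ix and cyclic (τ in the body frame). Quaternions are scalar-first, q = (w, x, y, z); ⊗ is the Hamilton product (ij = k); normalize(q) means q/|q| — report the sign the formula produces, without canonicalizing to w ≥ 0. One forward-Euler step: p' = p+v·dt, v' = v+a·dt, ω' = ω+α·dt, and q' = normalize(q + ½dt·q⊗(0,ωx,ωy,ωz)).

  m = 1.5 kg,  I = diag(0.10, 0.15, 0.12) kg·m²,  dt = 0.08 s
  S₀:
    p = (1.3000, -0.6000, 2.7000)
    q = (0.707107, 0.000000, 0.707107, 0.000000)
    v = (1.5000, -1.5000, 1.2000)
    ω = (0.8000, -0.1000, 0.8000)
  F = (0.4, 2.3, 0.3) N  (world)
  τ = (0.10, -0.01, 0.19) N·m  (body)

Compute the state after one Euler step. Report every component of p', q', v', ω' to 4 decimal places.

p' = (1.4200, -0.7200, 2.7960)
q' = (0.7092, 0.0452, 0.7036, 0.0000)
v' = (1.5213, -1.3773, 1.2160)
ω' = (0.8781, -0.0985, 0.9293)

a = (0.2667, 1.5333, 0.2000)
p + v·dt = (1.4200, -0.7200, 2.7960)
new velocity v' = (1.5213, -1.3773, 1.2160)
angular accel α = (0.9760, 0.0187, 1.6167)
ω + α·dt = (0.8781, -0.0985, 0.9293)
Hamilton product q⊗(0,ω) = (0.0707107, 1.1313712, -0.0707107, 0.0000000)
q + ½dt·q⊗(0,ω), renormalized = (0.7092, 0.0452, 0.7036, 0.0000)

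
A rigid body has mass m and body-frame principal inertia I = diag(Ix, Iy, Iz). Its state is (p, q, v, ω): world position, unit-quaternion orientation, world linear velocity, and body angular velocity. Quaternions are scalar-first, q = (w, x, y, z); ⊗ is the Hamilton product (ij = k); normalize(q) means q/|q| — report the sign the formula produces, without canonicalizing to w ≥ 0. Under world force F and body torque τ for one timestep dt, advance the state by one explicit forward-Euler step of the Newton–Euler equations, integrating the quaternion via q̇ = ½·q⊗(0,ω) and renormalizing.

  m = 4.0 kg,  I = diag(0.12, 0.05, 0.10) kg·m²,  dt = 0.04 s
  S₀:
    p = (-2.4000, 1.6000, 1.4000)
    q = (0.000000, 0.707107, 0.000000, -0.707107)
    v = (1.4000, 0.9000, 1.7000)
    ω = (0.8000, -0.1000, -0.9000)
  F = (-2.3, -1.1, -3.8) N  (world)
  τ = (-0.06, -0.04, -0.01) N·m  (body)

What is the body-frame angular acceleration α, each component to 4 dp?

gyro term ω×Iω = (0.0045, -0.0144, 0.0056)
angular accel α = (-0.5375, -0.5120, -0.1560)

α = (-0.5375, -0.5120, -0.1560)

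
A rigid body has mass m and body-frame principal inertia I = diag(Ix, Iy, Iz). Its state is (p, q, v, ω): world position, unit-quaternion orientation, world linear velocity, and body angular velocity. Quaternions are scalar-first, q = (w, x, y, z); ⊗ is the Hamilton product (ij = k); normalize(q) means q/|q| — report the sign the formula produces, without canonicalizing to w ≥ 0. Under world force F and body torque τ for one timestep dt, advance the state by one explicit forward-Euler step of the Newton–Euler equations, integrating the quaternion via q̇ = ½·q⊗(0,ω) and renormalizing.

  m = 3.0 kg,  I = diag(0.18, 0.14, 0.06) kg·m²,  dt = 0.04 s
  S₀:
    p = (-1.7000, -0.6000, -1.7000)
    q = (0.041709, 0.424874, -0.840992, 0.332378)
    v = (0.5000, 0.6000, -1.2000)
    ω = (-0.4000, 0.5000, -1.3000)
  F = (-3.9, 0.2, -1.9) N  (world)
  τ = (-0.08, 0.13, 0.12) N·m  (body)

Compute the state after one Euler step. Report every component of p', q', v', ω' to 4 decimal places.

p' = (-1.6800, -0.5760, -1.7480)
q' = (0.0621, 0.4429, -0.8318, 0.3287)
v' = (0.4480, 0.6027, -1.2253)
ω' = (-0.4293, 0.5193, -1.2253)

linear accel F/m = (-1.3000, 0.0667, -0.6333)
p' = p + v·dt = (-1.6800, -0.5760, -1.7480)
v' = v + a·dt = (0.4480, 0.6027, -1.2253)
precession coupling ω×(Iω) = (0.0520, 0.0624, 0.0080)
α = I⁻¹(τ − ω×Iω) = (-0.7333, 0.4829, 1.8667)
new body rate ω' = (-0.4293, 0.5193, -1.2253)
Hamilton product q⊗(0,ω) = (1.0225370, 0.9104170, 0.4402395, -0.1781815)
updated quaternion q' = (0.0621, 0.4429, -0.8318, 0.3287)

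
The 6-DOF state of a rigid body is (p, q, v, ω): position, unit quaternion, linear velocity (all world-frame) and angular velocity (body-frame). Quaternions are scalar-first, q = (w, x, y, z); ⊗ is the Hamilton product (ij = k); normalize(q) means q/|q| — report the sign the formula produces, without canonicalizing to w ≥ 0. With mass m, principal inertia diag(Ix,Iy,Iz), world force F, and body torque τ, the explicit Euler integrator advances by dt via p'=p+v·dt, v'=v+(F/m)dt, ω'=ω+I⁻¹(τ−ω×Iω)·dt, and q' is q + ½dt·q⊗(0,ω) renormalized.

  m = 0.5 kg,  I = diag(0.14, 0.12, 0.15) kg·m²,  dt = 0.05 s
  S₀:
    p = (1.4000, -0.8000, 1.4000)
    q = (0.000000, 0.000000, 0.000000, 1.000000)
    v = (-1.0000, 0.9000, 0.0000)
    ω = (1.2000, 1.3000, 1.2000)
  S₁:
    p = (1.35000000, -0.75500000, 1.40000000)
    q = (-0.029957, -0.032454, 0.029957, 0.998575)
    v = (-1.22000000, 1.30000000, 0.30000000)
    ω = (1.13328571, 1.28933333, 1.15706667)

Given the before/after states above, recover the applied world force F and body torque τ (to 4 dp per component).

ω₁ − ω₀ = (-0.06671429, -0.01066667, -0.04293333)
τ = I·(Δω/dt) + ω₀×(Iω₀) = (-0.1400, -0.0400, -0.1600)
Δv = v₁−v₀ = (-0.22000000, 0.40000000, 0.30000000)
m·(v₁−v₀)/dt = (-2.2000, 4.0000, 3.0000)

F = (-2.2000, 4.0000, 3.0000)
τ = (-0.1400, -0.0400, -0.1600)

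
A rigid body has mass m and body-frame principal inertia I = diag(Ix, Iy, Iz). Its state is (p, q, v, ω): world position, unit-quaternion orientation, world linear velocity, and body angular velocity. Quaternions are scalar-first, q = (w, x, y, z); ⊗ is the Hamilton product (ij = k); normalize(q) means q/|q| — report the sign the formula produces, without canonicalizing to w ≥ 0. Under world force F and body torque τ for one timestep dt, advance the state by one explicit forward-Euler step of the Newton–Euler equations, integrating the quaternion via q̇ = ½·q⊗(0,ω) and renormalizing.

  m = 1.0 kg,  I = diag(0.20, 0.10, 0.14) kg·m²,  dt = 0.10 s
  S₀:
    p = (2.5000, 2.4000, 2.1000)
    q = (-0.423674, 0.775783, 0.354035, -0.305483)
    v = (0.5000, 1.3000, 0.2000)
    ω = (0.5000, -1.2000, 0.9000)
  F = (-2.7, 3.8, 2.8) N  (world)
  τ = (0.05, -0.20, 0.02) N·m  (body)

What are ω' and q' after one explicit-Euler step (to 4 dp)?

(τ − ω×Iω)/I = (0.4660, -2.2700, -0.2857)
new body rate ω' = (0.5466, -1.4270, 0.8714)
2q̇ = q⊗(0,ω) = (0.3118852, -0.2597851, -0.3425374, -1.4892637)
q + ½dt·q⊗(0,ω), renormalized = (-0.4068, 0.7604, 0.3359, -0.3788)

ω' = (0.5466, -1.4270, 0.8714)
q' = (-0.4068, 0.7604, 0.3359, -0.3788)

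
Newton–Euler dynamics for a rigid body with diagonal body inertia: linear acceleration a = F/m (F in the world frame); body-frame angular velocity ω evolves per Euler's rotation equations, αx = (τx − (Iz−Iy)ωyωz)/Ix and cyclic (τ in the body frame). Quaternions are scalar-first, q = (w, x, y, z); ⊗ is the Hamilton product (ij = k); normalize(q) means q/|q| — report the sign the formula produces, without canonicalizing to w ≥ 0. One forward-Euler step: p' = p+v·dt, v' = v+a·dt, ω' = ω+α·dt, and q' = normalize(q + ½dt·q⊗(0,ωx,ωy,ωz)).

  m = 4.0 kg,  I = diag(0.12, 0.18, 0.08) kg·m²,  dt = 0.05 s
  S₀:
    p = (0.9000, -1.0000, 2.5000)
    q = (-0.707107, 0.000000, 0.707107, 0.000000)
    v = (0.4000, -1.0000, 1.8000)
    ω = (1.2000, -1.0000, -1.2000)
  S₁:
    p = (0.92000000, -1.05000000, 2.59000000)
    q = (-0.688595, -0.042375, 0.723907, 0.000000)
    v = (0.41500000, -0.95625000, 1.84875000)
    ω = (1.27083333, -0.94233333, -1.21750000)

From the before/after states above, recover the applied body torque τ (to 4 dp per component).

rate change Δω = (0.07083333, 0.05766667, -0.01750000)
τ = I·(Δω/dt) + ω₀×(Iω₀) = (0.0500, 0.1500, -0.1000)

τ = (0.0500, 0.1500, -0.1000)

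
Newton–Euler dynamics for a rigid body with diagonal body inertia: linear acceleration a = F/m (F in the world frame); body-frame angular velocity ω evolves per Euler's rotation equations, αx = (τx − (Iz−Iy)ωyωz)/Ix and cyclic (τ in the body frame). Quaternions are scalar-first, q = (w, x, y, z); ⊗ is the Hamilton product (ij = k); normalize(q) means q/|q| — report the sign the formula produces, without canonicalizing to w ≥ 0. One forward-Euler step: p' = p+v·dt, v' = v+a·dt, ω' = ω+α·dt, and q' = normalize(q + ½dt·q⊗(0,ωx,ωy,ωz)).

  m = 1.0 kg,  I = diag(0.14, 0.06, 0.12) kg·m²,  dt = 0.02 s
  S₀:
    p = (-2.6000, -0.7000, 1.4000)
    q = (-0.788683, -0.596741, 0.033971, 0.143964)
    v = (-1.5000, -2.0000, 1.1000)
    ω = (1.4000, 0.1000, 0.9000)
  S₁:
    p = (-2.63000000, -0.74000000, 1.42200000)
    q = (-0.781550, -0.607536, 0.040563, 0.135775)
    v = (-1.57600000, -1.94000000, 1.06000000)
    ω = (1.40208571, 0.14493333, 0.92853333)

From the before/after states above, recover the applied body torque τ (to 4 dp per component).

rate change Δω = (0.00208571, 0.04493333, 0.02853333)
gyro term ω₀×Iω₀ = (0.0054, 0.0252, -0.0112)
I·α + gyro = (0.0200, 0.1600, 0.1600)

τ = (0.0200, 0.1600, 0.1600)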